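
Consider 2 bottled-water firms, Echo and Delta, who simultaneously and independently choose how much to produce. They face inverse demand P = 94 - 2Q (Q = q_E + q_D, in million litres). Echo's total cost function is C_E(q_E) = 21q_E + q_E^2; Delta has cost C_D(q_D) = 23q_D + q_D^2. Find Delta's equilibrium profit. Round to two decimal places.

Echo's profit: π_E = (94 - 2Q)q_E - (21q_E + q_E²). Setting ∂π_E/∂q_E = 0: 73 - 6q_E - 2(q_D) = 0.
Delta's profit: π_D = (94 - 2Q)q_D - (23q_D + q_D²). Setting ∂π_D/∂q_D = 0: 71 - 6q_D - 2(q_E) = 0.
Best responses: q_E = (73 - 2q_D)/6, q_D = (71 - 2q_E)/6.
Solving the pair: q_E = 37/4, q_D = 35/4.
Price P = 94 - 2·18 = 58.
Delta's profit: 58·(35/4) - 23·(35/4) - (35/4)² = 229.6875.

229.69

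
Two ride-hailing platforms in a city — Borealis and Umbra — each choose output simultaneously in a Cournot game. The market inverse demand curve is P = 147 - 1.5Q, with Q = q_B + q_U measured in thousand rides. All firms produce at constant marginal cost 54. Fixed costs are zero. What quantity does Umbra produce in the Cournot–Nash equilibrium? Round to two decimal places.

20.67

Each firm earns π_i = (147 - 1.5Q)q_i - 54q_i.
Setting ∂π_i/∂q_i = 0 with rivals' quantities fixed: 93 - 3q_i - (3/2)q_j = 0.
With identical firms every q_j equals q_i, so q_j = q_i and 93 = (9/2)q_i, giving q_i = 62/3.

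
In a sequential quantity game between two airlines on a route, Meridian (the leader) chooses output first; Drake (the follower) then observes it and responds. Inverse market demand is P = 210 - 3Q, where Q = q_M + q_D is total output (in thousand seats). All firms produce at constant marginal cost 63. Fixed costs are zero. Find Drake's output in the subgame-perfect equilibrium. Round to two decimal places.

The follower Drake best-responds to any q_M: π_D = (210 - 3Q)q_D - 63q_D.
Setting the follower's marginal profit to zero, 147 - 3q_M - 6q_D = 0, i.e. q_D = (147 - 3q_M)/6.
Meridian substitutes q_D(q_M) into its own profit: π_M = q_M(210 - 3q_M - (147 - 3q_M)/2) - 63q_M = (273/2 - (3/2)q_M)q_M - 63q_M.
The leader's first-order condition 147/2 - 3q_M = 0 yields q_M = 49/2.
Then q_D = (147 - 3·(49/2))/6 = 49/4.

12.25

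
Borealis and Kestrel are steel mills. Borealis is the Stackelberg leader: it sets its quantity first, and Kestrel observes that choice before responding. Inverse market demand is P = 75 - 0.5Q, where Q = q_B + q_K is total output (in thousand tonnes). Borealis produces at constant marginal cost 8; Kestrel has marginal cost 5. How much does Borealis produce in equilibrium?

64

The follower Kestrel best-responds to any q_B: π_K = (75 - 0.5Q)q_K - 5q_K.
Follower FOC: 70 - (1/2)q_B - q_K = 0, so q_K(q_B) = (70 - (1/2)q_B).
The leader anticipates this reaction. Substituting into P = 75 - 0.5Q gives P = 40 - (1/4)q_B, so π_B = (40 - (1/4)q_B)q_B - 8q_B.
Maximising: ∂π_B/∂q_B = 32 - (1/2)q_B = 0, giving q_B = 64.
Then q_K = (70 - (1/2)·64) = 38.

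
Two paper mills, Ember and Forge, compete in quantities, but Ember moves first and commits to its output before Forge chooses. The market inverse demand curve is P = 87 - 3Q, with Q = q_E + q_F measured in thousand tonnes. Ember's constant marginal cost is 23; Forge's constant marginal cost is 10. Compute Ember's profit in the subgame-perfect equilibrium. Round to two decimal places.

Solve by backward induction. Given q_E, the follower Forge maximises π_F = (87 - 3q_E - 3q_F)q_F - 10q_F.
∂π_F/∂q_F = 77 - 3q_E - 6q_F = 0 gives the reaction function q_F = (77 - 3q_E)/6.
Ember substitutes q_F(q_E) into its own profit: π_E = q_E(87 - 3q_E - (77 - 3q_E)/2) - 23q_E = (97/2 - (3/2)q_E)q_E - 23q_E.
The leader's first-order condition 51/2 - 3q_E = 0 yields q_E = 17/2.
Then q_F = (77 - 3·(17/2))/6 = 103/12.
Price P = 87 - 3·(205/12) = 143/4.
Ember's profit: (143/4 - 23)·(17/2) = 867/8.

108.38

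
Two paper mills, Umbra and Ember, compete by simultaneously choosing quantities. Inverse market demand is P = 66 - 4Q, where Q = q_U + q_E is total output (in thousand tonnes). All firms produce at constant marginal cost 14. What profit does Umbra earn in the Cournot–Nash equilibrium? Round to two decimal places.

A representative firm's profit is π_i = q_i(66 - 4Q) - 14q_i.
First-order condition (treating rivals' output as given): 52 - 8q_i - 4q_j = 0.
By symmetry each firm produces the same amount; substituting q_j = q_i yields q_i = 52/12 = 13/3.
Price P = 66 - 4·(26/3) = 94/3.
Umbra's profit: (94/3 - 14)·(13/3) = 676/9.

75.11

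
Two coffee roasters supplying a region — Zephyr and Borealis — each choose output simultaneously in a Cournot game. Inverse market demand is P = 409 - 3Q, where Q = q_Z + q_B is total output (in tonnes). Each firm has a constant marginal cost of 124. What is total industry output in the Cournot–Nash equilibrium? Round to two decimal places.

A representative firm's profit is π_i = q_i(409 - 3Q) - 124q_i.
First-order condition (treating rivals' output as given): 285 - 6q_i - 3q_j = 0.
By symmetry each firm produces the same amount; substituting q_j = q_i yields q_i = 285/9 = 95/3.
Total output Q = 95/3 + 95/3 = 190/3.

63.33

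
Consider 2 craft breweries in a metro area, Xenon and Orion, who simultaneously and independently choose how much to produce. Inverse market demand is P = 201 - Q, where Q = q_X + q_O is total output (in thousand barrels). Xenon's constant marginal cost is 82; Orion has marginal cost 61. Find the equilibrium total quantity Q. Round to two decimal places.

Xenon's profit: π_X = (201 - Q)q_X - (82q_X). Setting ∂π_X/∂q_X = 0: 119 - 2q_X - (q_O) = 0.
Orion's profit: π_O = (201 - Q)q_O - (61q_O). Setting ∂π_O/∂q_O = 0: 140 - 2q_O - (q_X) = 0.
So q_X = (119 - q_O)/2 and q_O = (140 - q_X)/2.
Substituting one into the other gives q_X = 98/3 and q_O = 161/3.
Total output Q = 98/3 + 161/3 = 259/3.

86.33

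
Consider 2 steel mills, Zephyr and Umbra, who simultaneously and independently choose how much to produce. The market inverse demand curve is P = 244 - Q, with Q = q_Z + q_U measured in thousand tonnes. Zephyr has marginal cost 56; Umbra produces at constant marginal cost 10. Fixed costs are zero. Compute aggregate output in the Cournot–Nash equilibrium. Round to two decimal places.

Zephyr's profit: π_Z = (244 - Q)q_Z - (56q_Z). Setting ∂π_Z/∂q_Z = 0: 188 - 2q_Z - (q_U) = 0.
Umbra's first-order condition: 234 - 2q_U - (q_Z) = 0.
Rearranging gives the reaction functions q_Z = (188 - q_U)/2 and q_U = (234 - q_Z)/2.
Substituting one into the other gives q_Z = 142/3 and q_U = 280/3.
Total output Q = 142/3 + 280/3 = 422/3.

140.67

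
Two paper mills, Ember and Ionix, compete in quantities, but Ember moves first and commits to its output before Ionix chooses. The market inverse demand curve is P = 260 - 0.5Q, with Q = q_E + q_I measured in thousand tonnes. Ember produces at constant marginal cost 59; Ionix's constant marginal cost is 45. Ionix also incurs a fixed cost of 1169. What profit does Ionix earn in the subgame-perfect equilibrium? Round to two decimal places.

Solve by backward induction. Given q_E, the follower Ionix maximises π_I = (260 - (1/2)q_E - (1/2)q_I)q_I - 45q_I.
∂π_I/∂q_I = 215 - (1/2)q_E - q_I = 0 gives the reaction function q_I = (215 - (1/2)q_E).
The leader anticipates this reaction. Substituting into P = 260 - 0.5Q gives P = 305/2 - (1/4)q_E, so π_E = (305/2 - (1/4)q_E)q_E - 59q_E.
Maximising: ∂π_E/∂q_E = 187/2 - (1/2)q_E = 0, giving q_E = 187.
Then q_I = (215 - (1/2)·187) = 243/2.
Price P = 260 - (1/2)·(617/2) = 423/4.
Ionix's profit: (423/4 - 45)·(243/2) - 1169 = 6212.1250.

6212.13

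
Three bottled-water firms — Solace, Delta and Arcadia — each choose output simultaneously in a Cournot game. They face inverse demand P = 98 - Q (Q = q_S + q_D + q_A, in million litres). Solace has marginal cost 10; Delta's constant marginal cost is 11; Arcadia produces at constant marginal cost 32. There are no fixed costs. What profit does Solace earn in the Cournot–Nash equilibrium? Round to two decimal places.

770.06

Solace's profit: π_S = (98 - Q)q_S - (10q_S). Setting ∂π_S/∂q_S = 0: 88 - 2q_S - (q_D + q_A) = 0.
Delta's profit: π_D = (98 - Q)q_D - (11q_D). Setting ∂π_D/∂q_D = 0: 87 - 2q_D - (q_S + q_A) = 0.
Arcadia's profit: π_A = (98 - Q)q_A - (32q_A). Setting ∂π_A/∂q_A = 0: 66 - 2q_A - (q_S + q_D) = 0.
Adding the 3 first-order conditions: 241 − 4Q = 0, so Q = 241/4.
Back-substituting: q_S = (88 − 241/4) = 111/4, q_D = (87 − 241/4) = 107/4, q_A = (66 − 241/4) = 23/4.
Price P = 98 - 241/4 = 151/4.
Solace's profit: (151/4 - 10)·(111/4) = 770.0625.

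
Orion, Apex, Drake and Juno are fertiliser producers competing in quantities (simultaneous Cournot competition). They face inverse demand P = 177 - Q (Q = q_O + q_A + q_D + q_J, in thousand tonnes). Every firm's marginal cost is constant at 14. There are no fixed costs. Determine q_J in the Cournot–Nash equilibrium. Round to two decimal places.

A representative firm's profit is π_i = q_i(177 - Q) - 14q_i.
First-order condition (treating rivals' output as given): 163 - 2q_i - Σ_{j≠i} q_j = 0.
With identical firms every q_j equals q_i, so Σ_{j≠i} q_j = 3q_i and 163 = 5q_i, giving q_i = 163/5.

32.60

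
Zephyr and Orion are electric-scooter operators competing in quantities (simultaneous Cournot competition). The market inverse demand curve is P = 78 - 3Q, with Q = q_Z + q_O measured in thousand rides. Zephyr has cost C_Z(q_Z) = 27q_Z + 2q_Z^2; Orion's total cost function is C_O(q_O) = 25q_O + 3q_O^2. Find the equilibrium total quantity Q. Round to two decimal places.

Zephyr's profit: π_Z = (78 - 3Q)q_Z - (27q_Z + 2q_Z²). Setting ∂π_Z/∂q_Z = 0: 51 - 10q_Z - 3(q_O) = 0.
Orion's first-order condition: 53 - 12q_O - 3(q_Z) = 0.
So q_Z = (51 - 3q_O)/10 and q_O = (53 - 3q_Z)/12.
Substituting one into the other gives q_Z = 151/37 and q_O = 377/111.
Total output Q = 151/37 + 377/111 = 830/111.

7.48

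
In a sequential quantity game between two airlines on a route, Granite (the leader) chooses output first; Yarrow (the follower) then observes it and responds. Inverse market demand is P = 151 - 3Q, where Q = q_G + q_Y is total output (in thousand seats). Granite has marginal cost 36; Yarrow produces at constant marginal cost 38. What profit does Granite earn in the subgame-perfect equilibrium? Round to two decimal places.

570.38

Solve by backward induction. Given q_G, the follower Yarrow maximises π_Y = (151 - 3q_G - 3q_Y)q_Y - 38q_Y.
Setting the follower's marginal profit to zero, 113 - 3q_G - 6q_Y = 0, i.e. q_Y = (113 - 3q_G)/6.
The leader anticipates this reaction. Substituting into P = 151 - 3Q gives P = 189/2 - (3/2)q_G, so π_G = (189/2 - (3/2)q_G)q_G - 36q_G.
Leader FOC: 117/2 - 3q_G = 0, so q_G = 39/2.
Then q_Y = (113 - 3·(39/2))/6 = 109/12.
Price P = 151 - 3·(343/12) = 261/4.
Granite's profit: (261/4 - 36)·(39/2) = 570.3750.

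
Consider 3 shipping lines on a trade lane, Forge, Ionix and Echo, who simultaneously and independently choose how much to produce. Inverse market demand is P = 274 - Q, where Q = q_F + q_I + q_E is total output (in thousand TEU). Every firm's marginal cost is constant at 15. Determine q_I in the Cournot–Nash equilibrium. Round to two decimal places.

Each firm earns π_i = (274 - Q)q_i - 15q_i.
Setting ∂π_i/∂q_i = 0 with rivals' quantities fixed: 259 - 2q_i - Σ_{j≠i} q_j = 0.
By symmetry each firm produces the same amount; substituting Σ_{j≠i} q_j = 2q_i yields q_i = 259/4.

64.75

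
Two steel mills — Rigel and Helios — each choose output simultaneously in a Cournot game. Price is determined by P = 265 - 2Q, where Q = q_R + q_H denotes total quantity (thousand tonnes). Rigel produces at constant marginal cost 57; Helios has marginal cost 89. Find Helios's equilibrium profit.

1152

Rigel's profit: π_R = (265 - 2Q)q_R - (57q_R). Setting ∂π_R/∂q_R = 0: 208 - 4q_R - 2(q_H) = 0.
Helios's first-order condition: 176 - 4q_H - 2(q_R) = 0.
Best responses: q_R = (208 - 2q_H)/4, q_H = (176 - 2q_R)/4.
Solving the pair: q_R = 40, q_H = 24.
Price P = 265 - 2·64 = 137.
Helios's profit: (137 - 89)·24 = 1152.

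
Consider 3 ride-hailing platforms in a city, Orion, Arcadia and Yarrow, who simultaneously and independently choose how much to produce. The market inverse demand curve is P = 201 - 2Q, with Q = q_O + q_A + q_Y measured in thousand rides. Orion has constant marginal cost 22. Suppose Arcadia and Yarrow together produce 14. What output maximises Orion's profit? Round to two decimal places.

37.75

With rivals' combined output fixed at 14, Orion's profit is π_O = (201 - 2·14 - 2q_O)q_O - (22q_O) = (173 - 2q_O)q_O - (22q_O).
∂π_O/∂q_O = 151 - 4q_O = 0, so q_O = 151/4.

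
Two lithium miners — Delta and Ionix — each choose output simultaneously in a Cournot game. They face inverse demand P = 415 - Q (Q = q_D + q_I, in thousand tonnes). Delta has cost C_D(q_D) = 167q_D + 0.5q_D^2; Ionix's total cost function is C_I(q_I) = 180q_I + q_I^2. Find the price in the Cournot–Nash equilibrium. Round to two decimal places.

Delta's profit: π_D = (415 - Q)q_D - (167q_D + (1/2)q_D²). Setting ∂π_D/∂q_D = 0: 248 - 3q_D - (q_I) = 0.
Ionix's profit: π_I = (415 - Q)q_I - (180q_I + q_I²). Setting ∂π_I/∂q_I = 0: 235 - 4q_I - (q_D) = 0.
So q_D = (248 - q_I)/3 and q_I = (235 - q_D)/4.
Solving the pair: q_D = 757/11, q_I = 457/11.
Total output Q = 1214/11, so price P = 415 - 1214/11 = 304.6364.

304.64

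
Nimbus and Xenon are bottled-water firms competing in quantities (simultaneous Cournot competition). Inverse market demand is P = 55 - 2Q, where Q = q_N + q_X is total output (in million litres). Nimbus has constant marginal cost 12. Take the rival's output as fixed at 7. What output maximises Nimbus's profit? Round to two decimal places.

With the rival's output fixed at 7, Nimbus's profit is π_N = (55 - 2·7 - 2q_N)q_N - (12q_N) = (41 - 2q_N)q_N - (12q_N).
∂π_N/∂q_N = 29 - 4q_N = 0, so q_N = 29/4.

7.25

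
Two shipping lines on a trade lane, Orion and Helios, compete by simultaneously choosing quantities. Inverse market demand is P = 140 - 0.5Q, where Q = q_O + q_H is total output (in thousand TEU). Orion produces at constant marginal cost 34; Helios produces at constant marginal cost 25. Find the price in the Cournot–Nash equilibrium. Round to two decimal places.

Orion's profit: π_O = (140 - 0.5Q)q_O - (34q_O). Setting ∂π_O/∂q_O = 0: 106 - q_O - (1/2)(q_H) = 0.
Helios's first-order condition: 115 - q_H - (1/2)(q_O) = 0.
Best responses: q_O = (106 - (1/2)q_H), q_H = (115 - (1/2)q_O).
Substituting one into the other gives q_O = 194/3 and q_H = 248/3.
Total output Q = 442/3, so price P = 140 - (1/2)·(442/3) = 199/3.

66.33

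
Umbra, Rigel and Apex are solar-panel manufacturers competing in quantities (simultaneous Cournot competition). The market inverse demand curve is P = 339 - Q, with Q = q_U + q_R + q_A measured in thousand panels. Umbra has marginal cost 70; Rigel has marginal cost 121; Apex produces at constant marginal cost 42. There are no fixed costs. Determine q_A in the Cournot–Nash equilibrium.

101

Umbra's profit: π_U = (339 - Q)q_U - (70q_U). Setting ∂π_U/∂q_U = 0: 269 - 2q_U - (q_R + q_A) = 0.
Rigel's first-order condition: 218 - 2q_R - (q_U + q_A) = 0.
Apex's first-order condition: 297 - 2q_A - (q_U + q_R) = 0.
Adding the 3 first-order conditions: 784 − 4Q = 0, so Q = 196.
Back-substituting: q_U = (269 − 196) = 73, q_R = (218 − 196) = 22, q_A = (297 − 196) = 101.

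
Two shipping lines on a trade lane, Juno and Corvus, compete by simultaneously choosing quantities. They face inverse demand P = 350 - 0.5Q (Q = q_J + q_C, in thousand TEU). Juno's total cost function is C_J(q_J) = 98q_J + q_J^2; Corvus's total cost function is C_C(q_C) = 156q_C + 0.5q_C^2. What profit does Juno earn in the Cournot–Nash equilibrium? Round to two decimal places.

7515.27

Juno's profit: π_J = (350 - 0.5Q)q_J - (98q_J + q_J²). Setting ∂π_J/∂q_J = 0: 252 - 3q_J - (1/2)(q_C) = 0.
Corvus's first-order condition: 194 - 2q_C - (1/2)(q_J) = 0.
Rearranging gives the reaction functions q_J = (252 - (1/2)q_C)/3 and q_C = (194 - (1/2)q_J)/2.
Substituting one into the other gives q_J = 1628/23 and q_C = 1824/23.
Price P = 350 - (1/2)·150.0870 = 274.9565.
Juno's profit: 274.9565·(1628/23) - 98·(1628/23) - (1628/23)² = 7515.2665.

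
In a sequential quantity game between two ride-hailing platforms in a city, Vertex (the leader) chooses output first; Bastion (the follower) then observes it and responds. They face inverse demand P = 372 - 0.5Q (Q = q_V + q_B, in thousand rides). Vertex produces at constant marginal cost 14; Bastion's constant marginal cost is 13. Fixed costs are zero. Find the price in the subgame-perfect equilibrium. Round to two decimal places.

The follower Bastion best-responds to any q_V: π_B = (372 - 0.5Q)q_B - 13q_B.
∂π_B/∂q_B = 359 - (1/2)q_V - q_B = 0 gives the reaction function q_B = (359 - (1/2)q_V).
The leader anticipates this reaction. Substituting into P = 372 - 0.5Q gives P = 385/2 - (1/4)q_V, so π_V = (385/2 - (1/4)q_V)q_V - 14q_V.
The leader's first-order condition 357/2 - (1/2)q_V = 0 yields q_V = 357.
Then q_B = (359 - (1/2)·357) = 361/2.
Total output Q = 1075/2, so price P = 372 - (1/2)·(1075/2) = 413/4.

103.25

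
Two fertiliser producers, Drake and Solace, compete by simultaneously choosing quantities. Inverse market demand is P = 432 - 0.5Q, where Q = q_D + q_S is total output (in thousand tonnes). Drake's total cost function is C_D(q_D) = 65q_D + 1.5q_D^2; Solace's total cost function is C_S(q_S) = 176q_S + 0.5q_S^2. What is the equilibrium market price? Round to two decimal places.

338.68

Drake's profit: π_D = (432 - 0.5Q)q_D - (65q_D + (3/2)q_D²). Setting ∂π_D/∂q_D = 0: 367 - 4q_D - (1/2)(q_S) = 0.
Solace's first-order condition: 256 - 2q_S - (1/2)(q_D) = 0.
So q_D = (367 - (1/2)q_S)/4 and q_S = (256 - (1/2)q_D)/2.
Solving the pair: q_D = 78.1935, q_S = 108.4516.
Total output Q = 186.6452, so price P = 432 - (1/2)·186.6452 = 338.6774.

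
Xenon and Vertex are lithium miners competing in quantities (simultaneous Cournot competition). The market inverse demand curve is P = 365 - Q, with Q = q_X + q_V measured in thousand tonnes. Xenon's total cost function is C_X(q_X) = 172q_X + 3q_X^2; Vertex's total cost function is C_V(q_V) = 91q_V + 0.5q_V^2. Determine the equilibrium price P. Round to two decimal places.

Xenon's profit: π_X = (365 - Q)q_X - (172q_X + 3q_X²). Setting ∂π_X/∂q_X = 0: 193 - 8q_X - (q_V) = 0.
Vertex's profit: π_V = (365 - Q)q_V - (91q_V + (1/2)q_V²). Setting ∂π_V/∂q_V = 0: 274 - 3q_V - (q_X) = 0.
Rearranging gives the reaction functions q_X = (193 - q_V)/8 and q_V = (274 - q_X)/3.
Substituting one into the other gives q_X = 305/23 and q_V = 1999/23.
Total output Q = 100.1739, so price P = 365 - 100.1739 = 264.8261.

264.83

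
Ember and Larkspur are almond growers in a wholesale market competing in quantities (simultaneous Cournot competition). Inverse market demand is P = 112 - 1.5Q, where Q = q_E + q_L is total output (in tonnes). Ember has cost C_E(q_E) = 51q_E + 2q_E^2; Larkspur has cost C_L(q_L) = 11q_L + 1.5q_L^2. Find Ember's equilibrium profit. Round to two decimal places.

Ember's profit: π_E = (112 - 1.5Q)q_E - (51q_E + 2q_E²). Setting ∂π_E/∂q_E = 0: 61 - 7q_E - (3/2)(q_L) = 0.
Larkspur's profit: π_L = (112 - 1.5Q)q_L - (11q_L + (3/2)q_L²). Setting ∂π_L/∂q_L = 0: 101 - 6q_L - (3/2)(q_E) = 0.
Rearranging gives the reaction functions q_E = (61 - (3/2)q_L)/7 and q_L = (101 - (3/2)q_E)/6.
Solving the pair: q_E = 286/53, q_L = 15.4843.
Price P = 112 - (3/2)·20.8805 = 80.6792.
Ember's profit: 80.6792·(286/53) - 51·(286/53) - 2(286/53)² = 101.9174.

101.92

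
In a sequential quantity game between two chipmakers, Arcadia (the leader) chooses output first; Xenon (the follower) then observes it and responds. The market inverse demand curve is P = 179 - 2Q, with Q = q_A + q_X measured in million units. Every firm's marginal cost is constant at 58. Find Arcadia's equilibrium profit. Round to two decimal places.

The follower Xenon best-responds to any q_A: π_X = (179 - 2Q)q_X - 58q_X.
Setting the follower's marginal profit to zero, 121 - 2q_A - 4q_X = 0, i.e. q_X = (121 - 2q_A)/4.
Arcadia substitutes q_X(q_A) into its own profit: π_A = q_A(179 - 2q_A - (121 - 2q_A)/2) - 58q_A = (237/2 - q_A)q_A - 58q_A.
Maximising: ∂π_A/∂q_A = 121/2 - 2q_A = 0, giving q_A = 121/4.
Then q_X = (121 - 2·(121/4))/4 = 121/8.
Price P = 179 - 2·(363/8) = 353/4.
Arcadia's profit: (353/4 - 58)·(121/4) = 915.0625.

915.06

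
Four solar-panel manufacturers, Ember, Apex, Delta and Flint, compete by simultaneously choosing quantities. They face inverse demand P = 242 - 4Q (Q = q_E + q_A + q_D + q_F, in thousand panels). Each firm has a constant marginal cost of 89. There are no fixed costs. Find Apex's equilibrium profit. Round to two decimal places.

234.09

A representative firm's profit is π_i = q_i(242 - 4Q) - 89q_i.
Setting ∂π_i/∂q_i = 0 with rivals' quantities fixed: 153 - 8q_i - 4·Σ_{j≠i} q_j = 0.
By symmetry each firm produces the same amount; substituting Σ_{j≠i} q_j = 3q_i yields q_i = 153/20.
Price P = 242 - 4·(153/5) = 598/5.
Apex's profit: (598/5 - 89)·(153/20) = 234.0900.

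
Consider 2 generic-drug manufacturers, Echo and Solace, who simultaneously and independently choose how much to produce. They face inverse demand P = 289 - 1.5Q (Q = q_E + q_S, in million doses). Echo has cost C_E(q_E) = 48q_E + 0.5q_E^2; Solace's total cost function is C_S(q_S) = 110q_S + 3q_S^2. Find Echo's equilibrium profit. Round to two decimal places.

Echo's profit: π_E = (289 - 1.5Q)q_E - (48q_E + (1/2)q_E²). Setting ∂π_E/∂q_E = 0: 241 - 4q_E - (3/2)(q_S) = 0.
Solace's profit: π_S = (289 - 1.5Q)q_S - (110q_S + 3q_S²). Setting ∂π_S/∂q_S = 0: 179 - 9q_S - (3/2)(q_E) = 0.
Best responses: q_E = (241 - (3/2)q_S)/4, q_S = (179 - (3/2)q_E)/9.
Substituting one into the other gives q_E = 56.3111 and q_S = 1418/135.
Price P = 289 - (3/2)·(1804/27) = 1699/9.
Echo's profit: (1699/9)·56.3111 - 48·56.3111 - (1/2)·56.3111² = 6341.8825.

6341.88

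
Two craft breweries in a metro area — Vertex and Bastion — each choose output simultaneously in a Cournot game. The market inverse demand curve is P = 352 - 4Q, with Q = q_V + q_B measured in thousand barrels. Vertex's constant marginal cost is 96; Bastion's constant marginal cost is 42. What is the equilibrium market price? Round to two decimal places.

163.33

Vertex's profit: π_V = (352 - 4Q)q_V - (96q_V). Setting ∂π_V/∂q_V = 0: 256 - 8q_V - 4(q_B) = 0.
Bastion's first-order condition: 310 - 8q_B - 4(q_V) = 0.
So q_V = (256 - 4q_B)/8 and q_B = (310 - 4q_V)/8.
Substituting one into the other gives q_V = 101/6 and q_B = 91/3.
Total output Q = 283/6, so price P = 352 - 4·(283/6) = 490/3.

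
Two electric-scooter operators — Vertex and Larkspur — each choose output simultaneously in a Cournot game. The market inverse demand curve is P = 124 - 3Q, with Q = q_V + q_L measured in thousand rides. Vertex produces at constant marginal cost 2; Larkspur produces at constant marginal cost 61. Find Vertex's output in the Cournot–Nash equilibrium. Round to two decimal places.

Vertex's profit: π_V = (124 - 3Q)q_V - (2q_V). Setting ∂π_V/∂q_V = 0: 122 - 6q_V - 3(q_L) = 0.
Larkspur's profit: π_L = (124 - 3Q)q_L - (61q_L). Setting ∂π_L/∂q_L = 0: 63 - 6q_L - 3(q_V) = 0.
Rearranging gives the reaction functions q_V = (122 - 3q_L)/6 and q_L = (63 - 3q_V)/6.
Substituting one into the other gives q_V = 181/9 and q_L = 4/9.

20.11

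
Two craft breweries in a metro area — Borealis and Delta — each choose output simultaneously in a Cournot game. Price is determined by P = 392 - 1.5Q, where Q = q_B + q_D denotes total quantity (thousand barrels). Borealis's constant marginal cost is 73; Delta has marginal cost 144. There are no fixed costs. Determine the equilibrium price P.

203

Borealis's profit: π_B = (392 - 1.5Q)q_B - (73q_B). Setting ∂π_B/∂q_B = 0: 319 - 3q_B - (3/2)(q_D) = 0.
Delta's profit: π_D = (392 - 1.5Q)q_D - (144q_D). Setting ∂π_D/∂q_D = 0: 248 - 3q_D - (3/2)(q_B) = 0.
Rearranging gives the reaction functions q_B = (319 - (3/2)q_D)/3 and q_D = (248 - (3/2)q_B)/3.
Solving the pair: q_B = 260/3, q_D = 118/3.
Total output Q = 126, so price P = 392 - (3/2)·126 = 203.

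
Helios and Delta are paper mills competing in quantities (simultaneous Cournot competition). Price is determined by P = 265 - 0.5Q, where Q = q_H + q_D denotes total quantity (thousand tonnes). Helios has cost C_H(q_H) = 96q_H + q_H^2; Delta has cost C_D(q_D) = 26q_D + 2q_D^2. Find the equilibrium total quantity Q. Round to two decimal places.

Helios's profit: π_H = (265 - 0.5Q)q_H - (96q_H + q_H²). Setting ∂π_H/∂q_H = 0: 169 - 3q_H - (1/2)(q_D) = 0.
Delta's first-order condition: 239 - 5q_D - (1/2)(q_H) = 0.
Rearranging gives the reaction functions q_H = (169 - (1/2)q_D)/3 and q_D = (239 - (1/2)q_H)/5.
Solving the pair: q_H = 49.1864, q_D = 42.8814.
Total output Q = 49.1864 + 42.8814 = 92.0678.

92.07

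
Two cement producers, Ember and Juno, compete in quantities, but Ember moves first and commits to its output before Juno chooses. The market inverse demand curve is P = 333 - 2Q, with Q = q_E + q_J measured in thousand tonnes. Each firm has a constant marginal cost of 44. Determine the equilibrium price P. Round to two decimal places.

116.25

The follower Juno best-responds to any q_E: π_J = (333 - 2Q)q_J - 44q_J.
Follower FOC: 289 - 2q_E - 4q_J = 0, so q_J(q_E) = (289 - 2q_E)/4.
Ember substitutes q_J(q_E) into its own profit: π_E = q_E(333 - 2q_E - (289 - 2q_E)/2) - 44q_E = (377/2 - q_E)q_E - 44q_E.
The leader's first-order condition 289/2 - 2q_E = 0 yields q_E = 289/4.
Then q_J = (289 - 2·(289/4))/4 = 289/8.
Total output Q = 867/8, so price P = 333 - 2·(867/8) = 465/4.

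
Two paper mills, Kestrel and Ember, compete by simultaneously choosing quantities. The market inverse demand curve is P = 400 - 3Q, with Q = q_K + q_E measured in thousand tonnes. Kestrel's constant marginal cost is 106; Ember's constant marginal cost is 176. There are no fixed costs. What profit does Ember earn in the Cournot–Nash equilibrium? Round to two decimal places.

878.37

Kestrel's profit: π_K = (400 - 3Q)q_K - (106q_K). Setting ∂π_K/∂q_K = 0: 294 - 6q_K - 3(q_E) = 0.
Ember's first-order condition: 224 - 6q_E - 3(q_K) = 0.
So q_K = (294 - 3q_E)/6 and q_E = (224 - 3q_K)/6.
Substituting one into the other gives q_K = 364/9 and q_E = 154/9.
Price P = 400 - 3·(518/9) = 682/3.
Ember's profit: (682/3 - 176)·(154/9) = 878.3704.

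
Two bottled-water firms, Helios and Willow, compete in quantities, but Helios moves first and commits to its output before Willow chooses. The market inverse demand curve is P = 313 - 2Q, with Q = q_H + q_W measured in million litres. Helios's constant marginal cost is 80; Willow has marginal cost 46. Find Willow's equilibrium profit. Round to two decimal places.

3507.03

The follower Willow best-responds to any q_H: π_W = (313 - 2Q)q_W - 46q_W.
Follower FOC: 267 - 2q_H - 4q_W = 0, so q_W(q_H) = (267 - 2q_H)/4.
Helios substitutes q_W(q_H) into its own profit: π_H = q_H(313 - 2q_H - (267 - 2q_H)/2) - 80q_H = (359/2 - q_H)q_H - 80q_H.
The leader's first-order condition 199/2 - 2q_H = 0 yields q_H = 199/4.
Then q_W = (267 - 2·(199/4))/4 = 335/8.
Price P = 313 - 2·(733/8) = 519/4.
Willow's profit: (519/4 - 46)·(335/8) = 3507.0313.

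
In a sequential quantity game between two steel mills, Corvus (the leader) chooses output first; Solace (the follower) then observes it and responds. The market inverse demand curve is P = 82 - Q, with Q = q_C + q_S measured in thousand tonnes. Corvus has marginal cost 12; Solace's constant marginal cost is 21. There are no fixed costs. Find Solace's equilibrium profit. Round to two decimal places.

The follower Solace best-responds to any q_C: π_S = (82 - Q)q_S - 21q_S.
Follower FOC: 61 - q_C - 2q_S = 0, so q_S(q_C) = (61 - q_C)/2.
The leader anticipates this reaction. Substituting into P = 82 - Q gives P = 103/2 - (1/2)q_C, so π_C = (103/2 - (1/2)q_C)q_C - 12q_C.
The leader's first-order condition 79/2 - q_C = 0 yields q_C = 79/2.
Then q_S = (61 - 79/2)/2 = 43/4.
Price P = 82 - 201/4 = 127/4.
Solace's profit: (127/4 - 21)·(43/4) = 1849/16.

115.56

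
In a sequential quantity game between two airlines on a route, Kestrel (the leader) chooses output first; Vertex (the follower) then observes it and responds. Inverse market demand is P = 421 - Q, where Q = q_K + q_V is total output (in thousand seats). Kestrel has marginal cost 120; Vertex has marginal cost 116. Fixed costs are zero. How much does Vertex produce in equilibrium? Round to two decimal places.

78.25

Solve by backward induction. Given q_K, the follower Vertex maximises π_V = (421 - q_K - q_V)q_V - 116q_V.
Follower FOC: 305 - q_K - 2q_V = 0, so q_V(q_K) = (305 - q_K)/2.
Kestrel substitutes q_V(q_K) into its own profit: π_K = q_K(421 - q_K - (305 - q_K)/2) - 120q_K = (537/2 - (1/2)q_K)q_K - 120q_K.
Leader FOC: 297/2 - q_K = 0, so q_K = 297/2.
Then q_V = (305 - 297/2)/2 = 313/4.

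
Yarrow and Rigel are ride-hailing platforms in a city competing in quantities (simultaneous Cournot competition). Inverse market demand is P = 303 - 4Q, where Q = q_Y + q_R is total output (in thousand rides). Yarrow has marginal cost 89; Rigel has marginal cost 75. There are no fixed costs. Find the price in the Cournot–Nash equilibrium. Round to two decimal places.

155.67

Yarrow's profit: π_Y = (303 - 4Q)q_Y - (89q_Y). Setting ∂π_Y/∂q_Y = 0: 214 - 8q_Y - 4(q_R) = 0.
Rigel's profit: π_R = (303 - 4Q)q_R - (75q_R). Setting ∂π_R/∂q_R = 0: 228 - 8q_R - 4(q_Y) = 0.
Rearranging gives the reaction functions q_Y = (214 - 4q_R)/8 and q_R = (228 - 4q_Y)/8.
Substituting one into the other gives q_Y = 50/3 and q_R = 121/6.
Total output Q = 221/6, so price P = 303 - 4·(221/6) = 467/3.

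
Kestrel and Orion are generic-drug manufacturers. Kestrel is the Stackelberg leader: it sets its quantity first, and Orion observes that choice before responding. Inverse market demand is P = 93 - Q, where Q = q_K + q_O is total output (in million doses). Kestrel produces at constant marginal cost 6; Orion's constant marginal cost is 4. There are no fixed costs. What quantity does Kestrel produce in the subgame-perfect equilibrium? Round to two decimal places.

42.50

Solve by backward induction. Given q_K, the follower Orion maximises π_O = (93 - q_K - q_O)q_O - 4q_O.
Follower FOC: 89 - q_K - 2q_O = 0, so q_O(q_K) = (89 - q_K)/2.
Kestrel substitutes q_O(q_K) into its own profit: π_K = q_K(93 - q_K - (89 - q_K)/2) - 6q_K = (97/2 - (1/2)q_K)q_K - 6q_K.
Maximising: ∂π_K/∂q_K = 85/2 - q_K = 0, giving q_K = 85/2.
Then q_O = (89 - 85/2)/2 = 93/4.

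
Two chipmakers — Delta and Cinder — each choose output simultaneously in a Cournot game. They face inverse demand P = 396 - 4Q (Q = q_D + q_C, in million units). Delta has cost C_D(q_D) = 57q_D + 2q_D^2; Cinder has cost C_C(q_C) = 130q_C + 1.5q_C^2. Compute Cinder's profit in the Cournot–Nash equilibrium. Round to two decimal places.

1377.82

Delta's profit: π_D = (396 - 4Q)q_D - (57q_D + 2q_D²). Setting ∂π_D/∂q_D = 0: 339 - 12q_D - 4(q_C) = 0.
Cinder's profit: π_C = (396 - 4Q)q_C - (130q_C + (3/2)q_C²). Setting ∂π_C/∂q_C = 0: 266 - 11q_C - 4(q_D) = 0.
Best responses: q_D = (339 - 4q_C)/12, q_C = (266 - 4q_D)/11.
Substituting one into the other gives q_D = 22.9741 and q_C = 459/29.
Price P = 396 - 4·38.8017 = 240.7931.
Cinder's profit: 240.7931·(459/29) - 130·(459/29) - (3/2)(459/29)² = 1377.8187.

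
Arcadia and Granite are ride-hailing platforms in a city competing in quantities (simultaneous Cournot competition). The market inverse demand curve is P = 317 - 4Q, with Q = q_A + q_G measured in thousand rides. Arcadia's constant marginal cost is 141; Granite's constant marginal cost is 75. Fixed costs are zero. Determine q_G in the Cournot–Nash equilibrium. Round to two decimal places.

Arcadia's profit: π_A = (317 - 4Q)q_A - (141q_A). Setting ∂π_A/∂q_A = 0: 176 - 8q_A - 4(q_G) = 0.
Granite's profit: π_G = (317 - 4Q)q_G - (75q_G). Setting ∂π_G/∂q_G = 0: 242 - 8q_G - 4(q_A) = 0.
Best responses: q_A = (176 - 4q_G)/8, q_G = (242 - 4q_A)/8.
Solving the pair: q_A = 55/6, q_G = 77/3.

25.67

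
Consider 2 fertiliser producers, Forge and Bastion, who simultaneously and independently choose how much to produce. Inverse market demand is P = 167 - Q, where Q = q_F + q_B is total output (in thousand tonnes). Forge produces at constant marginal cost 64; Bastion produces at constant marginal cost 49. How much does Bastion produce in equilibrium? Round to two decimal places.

Forge's profit: π_F = (167 - Q)q_F - (64q_F). Setting ∂π_F/∂q_F = 0: 103 - 2q_F - (q_B) = 0.
Bastion's profit: π_B = (167 - Q)q_B - (49q_B). Setting ∂π_B/∂q_B = 0: 118 - 2q_B - (q_F) = 0.
Best responses: q_F = (103 - q_B)/2, q_B = (118 - q_F)/2.
Solving the pair: q_F = 88/3, q_B = 133/3.

44.33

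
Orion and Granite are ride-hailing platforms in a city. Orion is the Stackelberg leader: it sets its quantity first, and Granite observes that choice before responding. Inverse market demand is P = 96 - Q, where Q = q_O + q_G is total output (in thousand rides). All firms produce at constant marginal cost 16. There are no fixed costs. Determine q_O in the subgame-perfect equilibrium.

40

Solve by backward induction. Given q_O, the follower Granite maximises π_G = (96 - q_O - q_G)q_G - 16q_G.
Setting the follower's marginal profit to zero, 80 - q_O - 2q_G = 0, i.e. q_G = (80 - q_O)/2.
The leader anticipates this reaction. Substituting into P = 96 - Q gives P = 56 - (1/2)q_O, so π_O = (56 - (1/2)q_O)q_O - 16q_O.
Leader FOC: 40 - q_O = 0, so q_O = 40.
Then q_G = (80 - 40)/2 = 20.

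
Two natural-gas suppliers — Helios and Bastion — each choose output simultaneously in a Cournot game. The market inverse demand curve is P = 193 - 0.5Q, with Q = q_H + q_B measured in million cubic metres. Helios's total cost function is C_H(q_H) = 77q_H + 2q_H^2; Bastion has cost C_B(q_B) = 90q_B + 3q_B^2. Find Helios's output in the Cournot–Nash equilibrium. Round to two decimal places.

Helios's profit: π_H = (193 - 0.5Q)q_H - (77q_H + 2q_H²). Setting ∂π_H/∂q_H = 0: 116 - 5q_H - (1/2)(q_B) = 0.
Bastion's first-order condition: 103 - 7q_B - (1/2)(q_H) = 0.
So q_H = (116 - (1/2)q_B)/5 and q_B = (103 - (1/2)q_H)/7.
Solving the pair: q_H = 21.8849, q_B = 1828/139.

21.88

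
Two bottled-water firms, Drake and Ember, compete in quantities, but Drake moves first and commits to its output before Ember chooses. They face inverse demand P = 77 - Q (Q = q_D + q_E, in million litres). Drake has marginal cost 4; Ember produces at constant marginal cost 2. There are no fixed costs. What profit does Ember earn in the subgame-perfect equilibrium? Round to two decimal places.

390.06

The follower Ember best-responds to any q_D: π_E = (77 - Q)q_E - 2q_E.
Follower FOC: 75 - q_D - 2q_E = 0, so q_E(q_D) = (75 - q_D)/2.
The leader anticipates this reaction. Substituting into P = 77 - Q gives P = 79/2 - (1/2)q_D, so π_D = (79/2 - (1/2)q_D)q_D - 4q_D.
Maximising: ∂π_D/∂q_D = 71/2 - q_D = 0, giving q_D = 71/2.
Then q_E = (75 - 71/2)/2 = 79/4.
Price P = 77 - 221/4 = 87/4.
Ember's profit: (87/4 - 2)·(79/4) = 390.0625.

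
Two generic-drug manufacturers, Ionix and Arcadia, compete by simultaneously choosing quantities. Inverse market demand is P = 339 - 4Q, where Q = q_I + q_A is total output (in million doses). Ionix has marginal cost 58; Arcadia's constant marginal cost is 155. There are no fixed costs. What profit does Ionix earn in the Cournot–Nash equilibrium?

3969

Ionix's profit: π_I = (339 - 4Q)q_I - (58q_I). Setting ∂π_I/∂q_I = 0: 281 - 8q_I - 4(q_A) = 0.
Arcadia's profit: π_A = (339 - 4Q)q_A - (155q_A). Setting ∂π_A/∂q_A = 0: 184 - 8q_A - 4(q_I) = 0.
Rearranging gives the reaction functions q_I = (281 - 4q_A)/8 and q_A = (184 - 4q_I)/8.
Substituting one into the other gives q_I = 63/2 and q_A = 29/4.
Price P = 339 - 4·(155/4) = 184.
Ionix's profit: (184 - 58)·(63/2) = 3969.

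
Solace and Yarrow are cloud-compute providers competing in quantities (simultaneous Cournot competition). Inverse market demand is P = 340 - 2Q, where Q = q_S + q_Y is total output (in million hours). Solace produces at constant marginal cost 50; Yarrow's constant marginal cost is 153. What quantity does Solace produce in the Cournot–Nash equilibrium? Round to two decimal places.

Solace's profit: π_S = (340 - 2Q)q_S - (50q_S). Setting ∂π_S/∂q_S = 0: 290 - 4q_S - 2(q_Y) = 0.
Yarrow's profit: π_Y = (340 - 2Q)q_Y - (153q_Y). Setting ∂π_Y/∂q_Y = 0: 187 - 4q_Y - 2(q_S) = 0.
Best responses: q_S = (290 - 2q_Y)/4, q_Y = (187 - 2q_S)/4.
Solving the pair: q_S = 131/2, q_Y = 14.

65.50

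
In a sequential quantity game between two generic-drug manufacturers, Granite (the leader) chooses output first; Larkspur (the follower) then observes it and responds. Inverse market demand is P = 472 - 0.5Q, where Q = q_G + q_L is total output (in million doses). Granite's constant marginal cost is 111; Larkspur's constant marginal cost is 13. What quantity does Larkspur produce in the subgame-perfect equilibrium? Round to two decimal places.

The follower Larkspur best-responds to any q_G: π_L = (472 - 0.5Q)q_L - 13q_L.
Setting the follower's marginal profit to zero, 459 - (1/2)q_G - q_L = 0, i.e. q_L = (459 - (1/2)q_G).
The leader anticipates this reaction. Substituting into P = 472 - 0.5Q gives P = 485/2 - (1/4)q_G, so π_G = (485/2 - (1/4)q_G)q_G - 111q_G.
Maximising: ∂π_G/∂q_G = 263/2 - (1/2)q_G = 0, giving q_G = 263.
Then q_L = (459 - (1/2)·263) = 655/2.

327.50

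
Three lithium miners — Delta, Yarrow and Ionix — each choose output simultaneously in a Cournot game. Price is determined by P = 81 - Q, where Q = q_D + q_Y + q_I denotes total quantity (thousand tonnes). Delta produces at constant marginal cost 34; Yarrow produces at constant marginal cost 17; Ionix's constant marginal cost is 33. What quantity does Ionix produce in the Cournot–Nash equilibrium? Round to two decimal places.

Delta's profit: π_D = (81 - Q)q_D - (34q_D). Setting ∂π_D/∂q_D = 0: 47 - 2q_D - (q_Y + q_I) = 0.
Yarrow's first-order condition: 64 - 2q_Y - (q_D + q_I) = 0.
Ionix's profit: π_I = (81 - Q)q_I - (33q_I). Setting ∂π_I/∂q_I = 0: 48 - 2q_I - (q_D + q_Y) = 0.
Adding the 3 conditions: 159 − 2Q − 2Q = 0, i.e. Q = 159/4.
Back-substituting: q_D = (47 − 159/4) = 29/4, q_Y = (64 − 159/4) = 97/4, q_I = (48 − 159/4) = 33/4.

8.25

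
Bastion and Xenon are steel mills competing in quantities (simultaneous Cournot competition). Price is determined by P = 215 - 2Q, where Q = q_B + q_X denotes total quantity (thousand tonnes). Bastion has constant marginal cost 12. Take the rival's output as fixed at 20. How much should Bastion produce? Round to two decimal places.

40.75

With the rival's output fixed at 20, Bastion's profit is π_B = (215 - 2·20 - 2q_B)q_B - (12q_B) = (175 - 2q_B)q_B - (12q_B).
∂π_B/∂q_B = 163 - 4q_B = 0, so q_B = 163/4.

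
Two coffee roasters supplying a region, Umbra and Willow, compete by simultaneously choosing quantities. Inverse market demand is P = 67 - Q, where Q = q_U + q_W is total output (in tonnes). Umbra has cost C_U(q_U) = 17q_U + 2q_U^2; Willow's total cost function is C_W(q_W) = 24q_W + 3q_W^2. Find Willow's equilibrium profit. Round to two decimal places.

78.34

Umbra's profit: π_U = (67 - Q)q_U - (17q_U + 2q_U²). Setting ∂π_U/∂q_U = 0: 50 - 6q_U - (q_W) = 0.
Willow's profit: π_W = (67 - Q)q_W - (24q_W + 3q_W²). Setting ∂π_W/∂q_W = 0: 43 - 8q_W - (q_U) = 0.
Rearranging gives the reaction functions q_U = (50 - q_W)/6 and q_W = (43 - q_U)/8.
Solving the pair: q_U = 357/47, q_W = 208/47.
Price P = 67 - 565/47 = 54.9787.
Willow's profit: 54.9787·(208/47) - 24·(208/47) - 3(208/47)² = 78.3413.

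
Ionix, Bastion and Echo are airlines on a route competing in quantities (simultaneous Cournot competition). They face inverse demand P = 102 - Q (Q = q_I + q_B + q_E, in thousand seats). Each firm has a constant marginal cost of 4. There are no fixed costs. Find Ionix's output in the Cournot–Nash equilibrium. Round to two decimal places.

24.50

Each firm earns π_i = (102 - Q)q_i - 4q_i.
First-order condition (treating rivals' output as given): 98 - 2q_i - Σ_{j≠i} q_j = 0.
By symmetry each firm produces the same amount; substituting Σ_{j≠i} q_j = 2q_i yields q_i = 98/4 = 49/2.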